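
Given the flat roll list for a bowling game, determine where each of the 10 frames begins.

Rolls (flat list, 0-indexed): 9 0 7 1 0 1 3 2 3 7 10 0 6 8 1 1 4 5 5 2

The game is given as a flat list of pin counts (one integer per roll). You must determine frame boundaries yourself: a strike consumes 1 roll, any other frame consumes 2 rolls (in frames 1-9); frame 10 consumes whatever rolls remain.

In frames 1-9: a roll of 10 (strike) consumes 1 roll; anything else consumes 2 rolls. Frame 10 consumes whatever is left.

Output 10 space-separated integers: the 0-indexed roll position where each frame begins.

Frame 1 starts at roll index 0: rolls=9,0 (sum=9), consumes 2 rolls
Frame 2 starts at roll index 2: rolls=7,1 (sum=8), consumes 2 rolls
Frame 3 starts at roll index 4: rolls=0,1 (sum=1), consumes 2 rolls
Frame 4 starts at roll index 6: rolls=3,2 (sum=5), consumes 2 rolls
Frame 5 starts at roll index 8: rolls=3,7 (sum=10), consumes 2 rolls
Frame 6 starts at roll index 10: roll=10 (strike), consumes 1 roll
Frame 7 starts at roll index 11: rolls=0,6 (sum=6), consumes 2 rolls
Frame 8 starts at roll index 13: rolls=8,1 (sum=9), consumes 2 rolls
Frame 9 starts at roll index 15: rolls=1,4 (sum=5), consumes 2 rolls
Frame 10 starts at roll index 17: 3 remaining rolls

Answer: 0 2 4 6 8 10 11 13 15 17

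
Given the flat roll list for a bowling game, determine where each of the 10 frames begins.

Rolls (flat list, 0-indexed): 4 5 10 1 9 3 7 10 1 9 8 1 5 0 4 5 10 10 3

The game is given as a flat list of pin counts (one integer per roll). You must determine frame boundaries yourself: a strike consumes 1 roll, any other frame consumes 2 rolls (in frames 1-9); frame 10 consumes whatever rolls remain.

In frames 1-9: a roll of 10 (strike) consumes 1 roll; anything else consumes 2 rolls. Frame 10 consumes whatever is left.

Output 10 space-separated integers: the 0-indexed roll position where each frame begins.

Answer: 0 2 3 5 7 8 10 12 14 16

Derivation:
Frame 1 starts at roll index 0: rolls=4,5 (sum=9), consumes 2 rolls
Frame 2 starts at roll index 2: roll=10 (strike), consumes 1 roll
Frame 3 starts at roll index 3: rolls=1,9 (sum=10), consumes 2 rolls
Frame 4 starts at roll index 5: rolls=3,7 (sum=10), consumes 2 rolls
Frame 5 starts at roll index 7: roll=10 (strike), consumes 1 roll
Frame 6 starts at roll index 8: rolls=1,9 (sum=10), consumes 2 rolls
Frame 7 starts at roll index 10: rolls=8,1 (sum=9), consumes 2 rolls
Frame 8 starts at roll index 12: rolls=5,0 (sum=5), consumes 2 rolls
Frame 9 starts at roll index 14: rolls=4,5 (sum=9), consumes 2 rolls
Frame 10 starts at roll index 16: 3 remaining rolls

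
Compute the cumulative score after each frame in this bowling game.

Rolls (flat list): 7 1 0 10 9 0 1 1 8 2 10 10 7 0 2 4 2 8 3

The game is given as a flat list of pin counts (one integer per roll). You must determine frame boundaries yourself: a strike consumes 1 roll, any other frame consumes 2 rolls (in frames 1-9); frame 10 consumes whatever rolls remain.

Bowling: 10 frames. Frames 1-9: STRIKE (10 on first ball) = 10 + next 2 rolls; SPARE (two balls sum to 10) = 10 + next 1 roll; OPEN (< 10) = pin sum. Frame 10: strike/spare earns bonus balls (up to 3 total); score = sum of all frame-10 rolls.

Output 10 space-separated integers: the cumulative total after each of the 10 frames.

Answer: 8 27 36 38 58 85 102 109 115 128

Derivation:
Frame 1: OPEN (7+1=8). Cumulative: 8
Frame 2: SPARE (0+10=10). 10 + next roll (9) = 19. Cumulative: 27
Frame 3: OPEN (9+0=9). Cumulative: 36
Frame 4: OPEN (1+1=2). Cumulative: 38
Frame 5: SPARE (8+2=10). 10 + next roll (10) = 20. Cumulative: 58
Frame 6: STRIKE. 10 + next two rolls (10+7) = 27. Cumulative: 85
Frame 7: STRIKE. 10 + next two rolls (7+0) = 17. Cumulative: 102
Frame 8: OPEN (7+0=7). Cumulative: 109
Frame 9: OPEN (2+4=6). Cumulative: 115
Frame 10: SPARE. Sum of all frame-10 rolls (2+8+3) = 13. Cumulative: 128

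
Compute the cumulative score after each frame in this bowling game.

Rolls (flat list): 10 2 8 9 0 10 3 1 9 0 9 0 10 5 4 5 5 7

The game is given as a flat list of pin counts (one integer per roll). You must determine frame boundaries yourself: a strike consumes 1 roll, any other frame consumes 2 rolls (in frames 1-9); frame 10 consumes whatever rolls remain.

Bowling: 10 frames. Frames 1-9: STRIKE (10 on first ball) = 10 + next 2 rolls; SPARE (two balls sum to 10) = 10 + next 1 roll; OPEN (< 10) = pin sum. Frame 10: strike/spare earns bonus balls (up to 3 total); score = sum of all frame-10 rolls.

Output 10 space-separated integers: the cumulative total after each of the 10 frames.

Answer: 20 39 48 62 66 75 84 103 112 129

Derivation:
Frame 1: STRIKE. 10 + next two rolls (2+8) = 20. Cumulative: 20
Frame 2: SPARE (2+8=10). 10 + next roll (9) = 19. Cumulative: 39
Frame 3: OPEN (9+0=9). Cumulative: 48
Frame 4: STRIKE. 10 + next two rolls (3+1) = 14. Cumulative: 62
Frame 5: OPEN (3+1=4). Cumulative: 66
Frame 6: OPEN (9+0=9). Cumulative: 75
Frame 7: OPEN (9+0=9). Cumulative: 84
Frame 8: STRIKE. 10 + next two rolls (5+4) = 19. Cumulative: 103
Frame 9: OPEN (5+4=9). Cumulative: 112
Frame 10: SPARE. Sum of all frame-10 rolls (5+5+7) = 17. Cumulative: 129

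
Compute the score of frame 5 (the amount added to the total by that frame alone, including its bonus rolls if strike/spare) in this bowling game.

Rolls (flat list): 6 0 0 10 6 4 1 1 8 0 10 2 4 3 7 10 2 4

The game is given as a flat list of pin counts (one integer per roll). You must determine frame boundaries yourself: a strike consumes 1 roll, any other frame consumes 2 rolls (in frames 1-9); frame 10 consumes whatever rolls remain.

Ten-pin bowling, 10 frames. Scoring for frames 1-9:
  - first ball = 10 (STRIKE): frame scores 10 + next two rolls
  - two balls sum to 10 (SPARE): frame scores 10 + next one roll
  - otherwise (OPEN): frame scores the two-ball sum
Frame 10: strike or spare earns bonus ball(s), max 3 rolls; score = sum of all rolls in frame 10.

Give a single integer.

Answer: 8

Derivation:
Frame 1: OPEN (6+0=6). Cumulative: 6
Frame 2: SPARE (0+10=10). 10 + next roll (6) = 16. Cumulative: 22
Frame 3: SPARE (6+4=10). 10 + next roll (1) = 11. Cumulative: 33
Frame 4: OPEN (1+1=2). Cumulative: 35
Frame 5: OPEN (8+0=8). Cumulative: 43
Frame 6: STRIKE. 10 + next two rolls (2+4) = 16. Cumulative: 59
Frame 7: OPEN (2+4=6). Cumulative: 65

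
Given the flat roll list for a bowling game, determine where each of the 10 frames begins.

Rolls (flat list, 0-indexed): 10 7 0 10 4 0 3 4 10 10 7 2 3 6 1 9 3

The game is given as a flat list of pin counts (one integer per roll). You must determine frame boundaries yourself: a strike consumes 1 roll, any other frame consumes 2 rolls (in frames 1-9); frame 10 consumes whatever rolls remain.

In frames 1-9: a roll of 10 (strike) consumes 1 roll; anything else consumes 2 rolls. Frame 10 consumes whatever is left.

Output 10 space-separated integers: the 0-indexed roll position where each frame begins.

Frame 1 starts at roll index 0: roll=10 (strike), consumes 1 roll
Frame 2 starts at roll index 1: rolls=7,0 (sum=7), consumes 2 rolls
Frame 3 starts at roll index 3: roll=10 (strike), consumes 1 roll
Frame 4 starts at roll index 4: rolls=4,0 (sum=4), consumes 2 rolls
Frame 5 starts at roll index 6: rolls=3,4 (sum=7), consumes 2 rolls
Frame 6 starts at roll index 8: roll=10 (strike), consumes 1 roll
Frame 7 starts at roll index 9: roll=10 (strike), consumes 1 roll
Frame 8 starts at roll index 10: rolls=7,2 (sum=9), consumes 2 rolls
Frame 9 starts at roll index 12: rolls=3,6 (sum=9), consumes 2 rolls
Frame 10 starts at roll index 14: 3 remaining rolls

Answer: 0 1 3 4 6 8 9 10 12 14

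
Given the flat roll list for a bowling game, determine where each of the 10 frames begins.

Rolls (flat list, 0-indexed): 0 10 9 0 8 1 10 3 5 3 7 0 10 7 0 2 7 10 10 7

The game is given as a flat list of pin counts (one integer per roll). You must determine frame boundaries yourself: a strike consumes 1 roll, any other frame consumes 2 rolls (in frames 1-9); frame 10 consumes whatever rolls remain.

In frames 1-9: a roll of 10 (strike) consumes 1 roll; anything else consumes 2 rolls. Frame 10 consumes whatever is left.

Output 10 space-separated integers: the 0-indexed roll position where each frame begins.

Frame 1 starts at roll index 0: rolls=0,10 (sum=10), consumes 2 rolls
Frame 2 starts at roll index 2: rolls=9,0 (sum=9), consumes 2 rolls
Frame 3 starts at roll index 4: rolls=8,1 (sum=9), consumes 2 rolls
Frame 4 starts at roll index 6: roll=10 (strike), consumes 1 roll
Frame 5 starts at roll index 7: rolls=3,5 (sum=8), consumes 2 rolls
Frame 6 starts at roll index 9: rolls=3,7 (sum=10), consumes 2 rolls
Frame 7 starts at roll index 11: rolls=0,10 (sum=10), consumes 2 rolls
Frame 8 starts at roll index 13: rolls=7,0 (sum=7), consumes 2 rolls
Frame 9 starts at roll index 15: rolls=2,7 (sum=9), consumes 2 rolls
Frame 10 starts at roll index 17: 3 remaining rolls

Answer: 0 2 4 6 7 9 11 13 15 17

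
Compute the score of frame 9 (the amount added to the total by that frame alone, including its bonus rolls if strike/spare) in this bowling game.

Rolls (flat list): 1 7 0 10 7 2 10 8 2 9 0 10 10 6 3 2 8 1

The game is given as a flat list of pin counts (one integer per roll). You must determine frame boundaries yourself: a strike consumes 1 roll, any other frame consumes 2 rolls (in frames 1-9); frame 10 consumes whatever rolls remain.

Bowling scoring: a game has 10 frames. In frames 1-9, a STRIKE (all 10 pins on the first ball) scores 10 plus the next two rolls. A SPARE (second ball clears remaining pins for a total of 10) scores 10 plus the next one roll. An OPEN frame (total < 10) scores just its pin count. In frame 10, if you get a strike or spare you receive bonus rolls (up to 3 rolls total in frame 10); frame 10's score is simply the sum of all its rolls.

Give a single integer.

Frame 1: OPEN (1+7=8). Cumulative: 8
Frame 2: SPARE (0+10=10). 10 + next roll (7) = 17. Cumulative: 25
Frame 3: OPEN (7+2=9). Cumulative: 34
Frame 4: STRIKE. 10 + next two rolls (8+2) = 20. Cumulative: 54
Frame 5: SPARE (8+2=10). 10 + next roll (9) = 19. Cumulative: 73
Frame 6: OPEN (9+0=9). Cumulative: 82
Frame 7: STRIKE. 10 + next two rolls (10+6) = 26. Cumulative: 108
Frame 8: STRIKE. 10 + next two rolls (6+3) = 19. Cumulative: 127
Frame 9: OPEN (6+3=9). Cumulative: 136
Frame 10: SPARE. Sum of all frame-10 rolls (2+8+1) = 11. Cumulative: 147

Answer: 9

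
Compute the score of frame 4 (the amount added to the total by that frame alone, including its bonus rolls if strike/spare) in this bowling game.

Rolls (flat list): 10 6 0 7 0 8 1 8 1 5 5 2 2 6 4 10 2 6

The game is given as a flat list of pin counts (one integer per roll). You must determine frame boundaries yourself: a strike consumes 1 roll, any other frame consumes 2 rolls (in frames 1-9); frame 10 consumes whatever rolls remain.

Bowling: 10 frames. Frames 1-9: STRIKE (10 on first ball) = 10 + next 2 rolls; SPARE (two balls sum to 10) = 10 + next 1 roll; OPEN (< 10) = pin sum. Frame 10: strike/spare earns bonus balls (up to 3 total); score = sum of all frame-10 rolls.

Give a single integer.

Answer: 9

Derivation:
Frame 1: STRIKE. 10 + next two rolls (6+0) = 16. Cumulative: 16
Frame 2: OPEN (6+0=6). Cumulative: 22
Frame 3: OPEN (7+0=7). Cumulative: 29
Frame 4: OPEN (8+1=9). Cumulative: 38
Frame 5: OPEN (8+1=9). Cumulative: 47
Frame 6: SPARE (5+5=10). 10 + next roll (2) = 12. Cumulative: 59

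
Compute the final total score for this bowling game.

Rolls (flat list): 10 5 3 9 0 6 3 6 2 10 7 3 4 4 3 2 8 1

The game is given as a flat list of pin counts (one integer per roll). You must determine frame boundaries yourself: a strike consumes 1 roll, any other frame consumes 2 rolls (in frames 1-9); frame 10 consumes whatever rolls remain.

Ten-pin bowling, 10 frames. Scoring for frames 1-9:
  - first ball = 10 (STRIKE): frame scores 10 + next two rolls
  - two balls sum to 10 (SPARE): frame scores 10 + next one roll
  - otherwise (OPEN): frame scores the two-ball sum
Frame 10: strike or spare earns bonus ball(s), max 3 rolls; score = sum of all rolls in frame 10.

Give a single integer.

Answer: 108

Derivation:
Frame 1: STRIKE. 10 + next two rolls (5+3) = 18. Cumulative: 18
Frame 2: OPEN (5+3=8). Cumulative: 26
Frame 3: OPEN (9+0=9). Cumulative: 35
Frame 4: OPEN (6+3=9). Cumulative: 44
Frame 5: OPEN (6+2=8). Cumulative: 52
Frame 6: STRIKE. 10 + next two rolls (7+3) = 20. Cumulative: 72
Frame 7: SPARE (7+3=10). 10 + next roll (4) = 14. Cumulative: 86
Frame 8: OPEN (4+4=8). Cumulative: 94
Frame 9: OPEN (3+2=5). Cumulative: 99
Frame 10: OPEN. Sum of all frame-10 rolls (8+1) = 9. Cumulative: 108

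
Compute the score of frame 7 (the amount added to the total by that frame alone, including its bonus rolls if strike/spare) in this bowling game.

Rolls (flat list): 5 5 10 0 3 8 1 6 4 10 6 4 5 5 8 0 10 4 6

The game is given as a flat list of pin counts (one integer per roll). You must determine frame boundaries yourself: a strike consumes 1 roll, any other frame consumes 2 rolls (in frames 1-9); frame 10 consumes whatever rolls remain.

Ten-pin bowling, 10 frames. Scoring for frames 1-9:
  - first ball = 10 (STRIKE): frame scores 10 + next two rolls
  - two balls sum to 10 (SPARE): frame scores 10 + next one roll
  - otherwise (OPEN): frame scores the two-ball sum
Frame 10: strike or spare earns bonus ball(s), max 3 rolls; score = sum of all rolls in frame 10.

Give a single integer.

Frame 1: SPARE (5+5=10). 10 + next roll (10) = 20. Cumulative: 20
Frame 2: STRIKE. 10 + next two rolls (0+3) = 13. Cumulative: 33
Frame 3: OPEN (0+3=3). Cumulative: 36
Frame 4: OPEN (8+1=9). Cumulative: 45
Frame 5: SPARE (6+4=10). 10 + next roll (10) = 20. Cumulative: 65
Frame 6: STRIKE. 10 + next two rolls (6+4) = 20. Cumulative: 85
Frame 7: SPARE (6+4=10). 10 + next roll (5) = 15. Cumulative: 100
Frame 8: SPARE (5+5=10). 10 + next roll (8) = 18. Cumulative: 118
Frame 9: OPEN (8+0=8). Cumulative: 126

Answer: 15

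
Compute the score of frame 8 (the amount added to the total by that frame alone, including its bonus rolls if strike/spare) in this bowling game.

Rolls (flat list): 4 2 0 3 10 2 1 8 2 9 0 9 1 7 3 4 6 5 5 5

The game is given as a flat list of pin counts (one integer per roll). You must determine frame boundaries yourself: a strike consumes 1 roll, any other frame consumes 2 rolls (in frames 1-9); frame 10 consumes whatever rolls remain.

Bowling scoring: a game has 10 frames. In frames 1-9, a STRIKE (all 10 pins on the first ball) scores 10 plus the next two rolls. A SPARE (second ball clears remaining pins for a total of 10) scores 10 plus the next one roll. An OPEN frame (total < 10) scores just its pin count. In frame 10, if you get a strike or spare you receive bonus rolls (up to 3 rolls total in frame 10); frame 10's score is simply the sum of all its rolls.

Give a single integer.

Frame 1: OPEN (4+2=6). Cumulative: 6
Frame 2: OPEN (0+3=3). Cumulative: 9
Frame 3: STRIKE. 10 + next two rolls (2+1) = 13. Cumulative: 22
Frame 4: OPEN (2+1=3). Cumulative: 25
Frame 5: SPARE (8+2=10). 10 + next roll (9) = 19. Cumulative: 44
Frame 6: OPEN (9+0=9). Cumulative: 53
Frame 7: SPARE (9+1=10). 10 + next roll (7) = 17. Cumulative: 70
Frame 8: SPARE (7+3=10). 10 + next roll (4) = 14. Cumulative: 84
Frame 9: SPARE (4+6=10). 10 + next roll (5) = 15. Cumulative: 99
Frame 10: SPARE. Sum of all frame-10 rolls (5+5+5) = 15. Cumulative: 114

Answer: 14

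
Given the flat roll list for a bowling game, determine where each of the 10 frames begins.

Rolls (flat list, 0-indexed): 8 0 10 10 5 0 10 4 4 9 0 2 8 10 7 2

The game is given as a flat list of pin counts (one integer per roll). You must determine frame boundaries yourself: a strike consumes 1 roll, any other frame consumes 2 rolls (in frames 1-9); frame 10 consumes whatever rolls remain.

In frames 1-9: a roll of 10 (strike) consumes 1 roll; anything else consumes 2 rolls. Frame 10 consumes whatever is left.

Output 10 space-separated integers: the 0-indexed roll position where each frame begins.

Answer: 0 2 3 4 6 7 9 11 13 14

Derivation:
Frame 1 starts at roll index 0: rolls=8,0 (sum=8), consumes 2 rolls
Frame 2 starts at roll index 2: roll=10 (strike), consumes 1 roll
Frame 3 starts at roll index 3: roll=10 (strike), consumes 1 roll
Frame 4 starts at roll index 4: rolls=5,0 (sum=5), consumes 2 rolls
Frame 5 starts at roll index 6: roll=10 (strike), consumes 1 roll
Frame 6 starts at roll index 7: rolls=4,4 (sum=8), consumes 2 rolls
Frame 7 starts at roll index 9: rolls=9,0 (sum=9), consumes 2 rolls
Frame 8 starts at roll index 11: rolls=2,8 (sum=10), consumes 2 rolls
Frame 9 starts at roll index 13: roll=10 (strike), consumes 1 roll
Frame 10 starts at roll index 14: 2 remaining rolls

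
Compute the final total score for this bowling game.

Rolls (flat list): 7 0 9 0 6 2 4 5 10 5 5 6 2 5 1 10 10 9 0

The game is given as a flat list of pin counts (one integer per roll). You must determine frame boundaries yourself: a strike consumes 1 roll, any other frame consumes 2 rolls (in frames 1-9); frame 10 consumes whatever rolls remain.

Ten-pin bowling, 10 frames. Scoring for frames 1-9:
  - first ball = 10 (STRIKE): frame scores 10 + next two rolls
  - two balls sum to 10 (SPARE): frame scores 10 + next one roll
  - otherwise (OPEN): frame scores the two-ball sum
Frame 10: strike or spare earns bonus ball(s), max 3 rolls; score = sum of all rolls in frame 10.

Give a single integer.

Frame 1: OPEN (7+0=7). Cumulative: 7
Frame 2: OPEN (9+0=9). Cumulative: 16
Frame 3: OPEN (6+2=8). Cumulative: 24
Frame 4: OPEN (4+5=9). Cumulative: 33
Frame 5: STRIKE. 10 + next two rolls (5+5) = 20. Cumulative: 53
Frame 6: SPARE (5+5=10). 10 + next roll (6) = 16. Cumulative: 69
Frame 7: OPEN (6+2=8). Cumulative: 77
Frame 8: OPEN (5+1=6). Cumulative: 83
Frame 9: STRIKE. 10 + next two rolls (10+9) = 29. Cumulative: 112
Frame 10: STRIKE. Sum of all frame-10 rolls (10+9+0) = 19. Cumulative: 131

Answer: 131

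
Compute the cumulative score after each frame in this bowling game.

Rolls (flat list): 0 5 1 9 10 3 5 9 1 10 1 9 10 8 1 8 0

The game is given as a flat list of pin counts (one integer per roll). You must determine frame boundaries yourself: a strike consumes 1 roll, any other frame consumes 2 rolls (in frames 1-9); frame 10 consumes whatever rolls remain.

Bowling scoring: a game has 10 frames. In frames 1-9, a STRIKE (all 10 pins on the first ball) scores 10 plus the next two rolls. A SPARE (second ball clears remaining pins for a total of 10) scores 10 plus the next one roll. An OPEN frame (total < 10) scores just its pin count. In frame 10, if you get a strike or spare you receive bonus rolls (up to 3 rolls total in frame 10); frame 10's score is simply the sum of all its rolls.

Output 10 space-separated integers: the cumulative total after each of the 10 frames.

Answer: 5 25 43 51 71 91 111 130 139 147

Derivation:
Frame 1: OPEN (0+5=5). Cumulative: 5
Frame 2: SPARE (1+9=10). 10 + next roll (10) = 20. Cumulative: 25
Frame 3: STRIKE. 10 + next two rolls (3+5) = 18. Cumulative: 43
Frame 4: OPEN (3+5=8). Cumulative: 51
Frame 5: SPARE (9+1=10). 10 + next roll (10) = 20. Cumulative: 71
Frame 6: STRIKE. 10 + next two rolls (1+9) = 20. Cumulative: 91
Frame 7: SPARE (1+9=10). 10 + next roll (10) = 20. Cumulative: 111
Frame 8: STRIKE. 10 + next two rolls (8+1) = 19. Cumulative: 130
Frame 9: OPEN (8+1=9). Cumulative: 139
Frame 10: OPEN. Sum of all frame-10 rolls (8+0) = 8. Cumulative: 147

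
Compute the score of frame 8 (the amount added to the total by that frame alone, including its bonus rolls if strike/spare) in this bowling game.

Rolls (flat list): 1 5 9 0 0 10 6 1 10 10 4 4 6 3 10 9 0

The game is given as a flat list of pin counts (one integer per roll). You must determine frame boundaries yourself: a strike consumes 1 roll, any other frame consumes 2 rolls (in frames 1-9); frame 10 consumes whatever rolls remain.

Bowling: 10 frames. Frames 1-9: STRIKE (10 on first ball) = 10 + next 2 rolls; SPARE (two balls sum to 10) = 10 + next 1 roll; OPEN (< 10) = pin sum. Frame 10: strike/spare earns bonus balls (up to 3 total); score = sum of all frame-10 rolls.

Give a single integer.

Frame 1: OPEN (1+5=6). Cumulative: 6
Frame 2: OPEN (9+0=9). Cumulative: 15
Frame 3: SPARE (0+10=10). 10 + next roll (6) = 16. Cumulative: 31
Frame 4: OPEN (6+1=7). Cumulative: 38
Frame 5: STRIKE. 10 + next two rolls (10+4) = 24. Cumulative: 62
Frame 6: STRIKE. 10 + next two rolls (4+4) = 18. Cumulative: 80
Frame 7: OPEN (4+4=8). Cumulative: 88
Frame 8: OPEN (6+3=9). Cumulative: 97
Frame 9: STRIKE. 10 + next two rolls (9+0) = 19. Cumulative: 116
Frame 10: OPEN. Sum of all frame-10 rolls (9+0) = 9. Cumulative: 125

Answer: 9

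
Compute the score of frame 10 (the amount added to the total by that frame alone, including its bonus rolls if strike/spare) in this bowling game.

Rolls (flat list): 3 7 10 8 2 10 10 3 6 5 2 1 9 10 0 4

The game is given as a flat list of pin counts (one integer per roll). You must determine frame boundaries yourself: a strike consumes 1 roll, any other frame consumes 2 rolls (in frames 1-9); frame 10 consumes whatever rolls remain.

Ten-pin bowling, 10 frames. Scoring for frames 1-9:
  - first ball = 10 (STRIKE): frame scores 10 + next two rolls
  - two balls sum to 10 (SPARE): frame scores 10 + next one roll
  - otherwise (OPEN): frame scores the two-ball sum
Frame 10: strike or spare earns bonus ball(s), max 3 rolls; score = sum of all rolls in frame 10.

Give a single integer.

Frame 1: SPARE (3+7=10). 10 + next roll (10) = 20. Cumulative: 20
Frame 2: STRIKE. 10 + next two rolls (8+2) = 20. Cumulative: 40
Frame 3: SPARE (8+2=10). 10 + next roll (10) = 20. Cumulative: 60
Frame 4: STRIKE. 10 + next two rolls (10+3) = 23. Cumulative: 83
Frame 5: STRIKE. 10 + next two rolls (3+6) = 19. Cumulative: 102
Frame 6: OPEN (3+6=9). Cumulative: 111
Frame 7: OPEN (5+2=7). Cumulative: 118
Frame 8: SPARE (1+9=10). 10 + next roll (10) = 20. Cumulative: 138
Frame 9: STRIKE. 10 + next two rolls (0+4) = 14. Cumulative: 152
Frame 10: OPEN. Sum of all frame-10 rolls (0+4) = 4. Cumulative: 156

Answer: 4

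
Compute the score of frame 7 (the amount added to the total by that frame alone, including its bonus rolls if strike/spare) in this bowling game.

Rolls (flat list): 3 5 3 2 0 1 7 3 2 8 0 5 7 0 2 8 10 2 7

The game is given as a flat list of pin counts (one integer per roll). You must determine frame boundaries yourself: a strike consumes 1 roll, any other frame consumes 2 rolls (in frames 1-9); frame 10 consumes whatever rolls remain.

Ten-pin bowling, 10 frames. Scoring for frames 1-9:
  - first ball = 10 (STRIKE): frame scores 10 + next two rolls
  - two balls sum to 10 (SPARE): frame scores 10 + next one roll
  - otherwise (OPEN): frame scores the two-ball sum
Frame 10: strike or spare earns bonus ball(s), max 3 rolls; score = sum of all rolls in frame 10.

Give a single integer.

Frame 1: OPEN (3+5=8). Cumulative: 8
Frame 2: OPEN (3+2=5). Cumulative: 13
Frame 3: OPEN (0+1=1). Cumulative: 14
Frame 4: SPARE (7+3=10). 10 + next roll (2) = 12. Cumulative: 26
Frame 5: SPARE (2+8=10). 10 + next roll (0) = 10. Cumulative: 36
Frame 6: OPEN (0+5=5). Cumulative: 41
Frame 7: OPEN (7+0=7). Cumulative: 48
Frame 8: SPARE (2+8=10). 10 + next roll (10) = 20. Cumulative: 68
Frame 9: STRIKE. 10 + next two rolls (2+7) = 19. Cumulative: 87

Answer: 7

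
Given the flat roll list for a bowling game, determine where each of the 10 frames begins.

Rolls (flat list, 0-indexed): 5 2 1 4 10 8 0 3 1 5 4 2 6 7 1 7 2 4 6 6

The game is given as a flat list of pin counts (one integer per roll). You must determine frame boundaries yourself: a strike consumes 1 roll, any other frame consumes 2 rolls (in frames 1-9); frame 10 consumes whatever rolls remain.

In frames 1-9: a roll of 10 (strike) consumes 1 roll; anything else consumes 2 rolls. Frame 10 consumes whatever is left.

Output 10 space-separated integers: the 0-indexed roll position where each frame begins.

Answer: 0 2 4 5 7 9 11 13 15 17

Derivation:
Frame 1 starts at roll index 0: rolls=5,2 (sum=7), consumes 2 rolls
Frame 2 starts at roll index 2: rolls=1,4 (sum=5), consumes 2 rolls
Frame 3 starts at roll index 4: roll=10 (strike), consumes 1 roll
Frame 4 starts at roll index 5: rolls=8,0 (sum=8), consumes 2 rolls
Frame 5 starts at roll index 7: rolls=3,1 (sum=4), consumes 2 rolls
Frame 6 starts at roll index 9: rolls=5,4 (sum=9), consumes 2 rolls
Frame 7 starts at roll index 11: rolls=2,6 (sum=8), consumes 2 rolls
Frame 8 starts at roll index 13: rolls=7,1 (sum=8), consumes 2 rolls
Frame 9 starts at roll index 15: rolls=7,2 (sum=9), consumes 2 rolls
Frame 10 starts at roll index 17: 3 remaining rolls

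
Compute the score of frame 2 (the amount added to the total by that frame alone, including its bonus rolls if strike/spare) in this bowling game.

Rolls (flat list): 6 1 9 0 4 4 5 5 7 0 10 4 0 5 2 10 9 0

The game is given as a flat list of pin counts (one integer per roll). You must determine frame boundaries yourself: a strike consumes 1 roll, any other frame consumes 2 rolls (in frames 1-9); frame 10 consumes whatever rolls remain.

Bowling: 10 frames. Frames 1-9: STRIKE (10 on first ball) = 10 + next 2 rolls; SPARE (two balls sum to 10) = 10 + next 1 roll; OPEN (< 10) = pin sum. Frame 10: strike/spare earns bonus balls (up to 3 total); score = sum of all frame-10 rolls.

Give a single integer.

Frame 1: OPEN (6+1=7). Cumulative: 7
Frame 2: OPEN (9+0=9). Cumulative: 16
Frame 3: OPEN (4+4=8). Cumulative: 24
Frame 4: SPARE (5+5=10). 10 + next roll (7) = 17. Cumulative: 41

Answer: 9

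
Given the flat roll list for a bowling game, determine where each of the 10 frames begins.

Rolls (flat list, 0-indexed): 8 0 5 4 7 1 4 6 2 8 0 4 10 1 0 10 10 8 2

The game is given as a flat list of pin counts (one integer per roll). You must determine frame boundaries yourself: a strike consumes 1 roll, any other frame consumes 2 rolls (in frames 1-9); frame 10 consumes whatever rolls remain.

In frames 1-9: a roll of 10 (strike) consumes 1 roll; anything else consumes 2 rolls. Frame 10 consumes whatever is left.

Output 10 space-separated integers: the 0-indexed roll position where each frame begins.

Answer: 0 2 4 6 8 10 12 13 15 16

Derivation:
Frame 1 starts at roll index 0: rolls=8,0 (sum=8), consumes 2 rolls
Frame 2 starts at roll index 2: rolls=5,4 (sum=9), consumes 2 rolls
Frame 3 starts at roll index 4: rolls=7,1 (sum=8), consumes 2 rolls
Frame 4 starts at roll index 6: rolls=4,6 (sum=10), consumes 2 rolls
Frame 5 starts at roll index 8: rolls=2,8 (sum=10), consumes 2 rolls
Frame 6 starts at roll index 10: rolls=0,4 (sum=4), consumes 2 rolls
Frame 7 starts at roll index 12: roll=10 (strike), consumes 1 roll
Frame 8 starts at roll index 13: rolls=1,0 (sum=1), consumes 2 rolls
Frame 9 starts at roll index 15: roll=10 (strike), consumes 1 roll
Frame 10 starts at roll index 16: 3 remaining rolls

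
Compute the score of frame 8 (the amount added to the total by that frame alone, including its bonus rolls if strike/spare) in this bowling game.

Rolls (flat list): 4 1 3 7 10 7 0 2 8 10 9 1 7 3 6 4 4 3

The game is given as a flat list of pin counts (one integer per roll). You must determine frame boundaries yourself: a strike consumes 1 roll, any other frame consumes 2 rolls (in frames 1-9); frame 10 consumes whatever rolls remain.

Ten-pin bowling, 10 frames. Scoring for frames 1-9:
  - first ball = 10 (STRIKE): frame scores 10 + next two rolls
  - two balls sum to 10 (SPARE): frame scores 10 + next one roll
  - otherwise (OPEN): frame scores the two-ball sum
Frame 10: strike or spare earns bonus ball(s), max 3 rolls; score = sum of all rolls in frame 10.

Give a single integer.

Frame 1: OPEN (4+1=5). Cumulative: 5
Frame 2: SPARE (3+7=10). 10 + next roll (10) = 20. Cumulative: 25
Frame 3: STRIKE. 10 + next two rolls (7+0) = 17. Cumulative: 42
Frame 4: OPEN (7+0=7). Cumulative: 49
Frame 5: SPARE (2+8=10). 10 + next roll (10) = 20. Cumulative: 69
Frame 6: STRIKE. 10 + next two rolls (9+1) = 20. Cumulative: 89
Frame 7: SPARE (9+1=10). 10 + next roll (7) = 17. Cumulative: 106
Frame 8: SPARE (7+3=10). 10 + next roll (6) = 16. Cumulative: 122
Frame 9: SPARE (6+4=10). 10 + next roll (4) = 14. Cumulative: 136
Frame 10: OPEN. Sum of all frame-10 rolls (4+3) = 7. Cumulative: 143

Answer: 16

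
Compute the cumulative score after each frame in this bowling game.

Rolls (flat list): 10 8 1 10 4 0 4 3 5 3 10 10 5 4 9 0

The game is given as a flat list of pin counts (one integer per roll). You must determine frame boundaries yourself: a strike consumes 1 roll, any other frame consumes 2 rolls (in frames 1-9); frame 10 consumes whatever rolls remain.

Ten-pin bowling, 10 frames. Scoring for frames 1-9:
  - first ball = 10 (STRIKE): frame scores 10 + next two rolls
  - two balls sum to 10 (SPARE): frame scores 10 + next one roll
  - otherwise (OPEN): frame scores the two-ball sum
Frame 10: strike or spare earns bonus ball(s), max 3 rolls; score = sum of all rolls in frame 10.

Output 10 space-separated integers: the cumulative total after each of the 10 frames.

Answer: 19 28 42 46 53 61 86 105 114 123

Derivation:
Frame 1: STRIKE. 10 + next two rolls (8+1) = 19. Cumulative: 19
Frame 2: OPEN (8+1=9). Cumulative: 28
Frame 3: STRIKE. 10 + next two rolls (4+0) = 14. Cumulative: 42
Frame 4: OPEN (4+0=4). Cumulative: 46
Frame 5: OPEN (4+3=7). Cumulative: 53
Frame 6: OPEN (5+3=8). Cumulative: 61
Frame 7: STRIKE. 10 + next two rolls (10+5) = 25. Cumulative: 86
Frame 8: STRIKE. 10 + next two rolls (5+4) = 19. Cumulative: 105
Frame 9: OPEN (5+4=9). Cumulative: 114
Frame 10: OPEN. Sum of all frame-10 rolls (9+0) = 9. Cumulative: 123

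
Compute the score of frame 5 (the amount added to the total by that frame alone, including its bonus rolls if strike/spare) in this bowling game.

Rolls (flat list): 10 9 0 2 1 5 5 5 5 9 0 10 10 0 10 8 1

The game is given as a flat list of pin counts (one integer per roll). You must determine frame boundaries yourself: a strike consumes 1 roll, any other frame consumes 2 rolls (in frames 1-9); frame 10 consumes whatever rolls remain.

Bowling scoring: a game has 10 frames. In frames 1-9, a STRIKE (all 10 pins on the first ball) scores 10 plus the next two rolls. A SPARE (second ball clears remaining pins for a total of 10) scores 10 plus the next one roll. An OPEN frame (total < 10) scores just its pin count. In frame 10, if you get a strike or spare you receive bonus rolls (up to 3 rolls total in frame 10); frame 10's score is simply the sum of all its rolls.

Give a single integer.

Frame 1: STRIKE. 10 + next two rolls (9+0) = 19. Cumulative: 19
Frame 2: OPEN (9+0=9). Cumulative: 28
Frame 3: OPEN (2+1=3). Cumulative: 31
Frame 4: SPARE (5+5=10). 10 + next roll (5) = 15. Cumulative: 46
Frame 5: SPARE (5+5=10). 10 + next roll (9) = 19. Cumulative: 65
Frame 6: OPEN (9+0=9). Cumulative: 74
Frame 7: STRIKE. 10 + next two rolls (10+0) = 20. Cumulative: 94

Answer: 19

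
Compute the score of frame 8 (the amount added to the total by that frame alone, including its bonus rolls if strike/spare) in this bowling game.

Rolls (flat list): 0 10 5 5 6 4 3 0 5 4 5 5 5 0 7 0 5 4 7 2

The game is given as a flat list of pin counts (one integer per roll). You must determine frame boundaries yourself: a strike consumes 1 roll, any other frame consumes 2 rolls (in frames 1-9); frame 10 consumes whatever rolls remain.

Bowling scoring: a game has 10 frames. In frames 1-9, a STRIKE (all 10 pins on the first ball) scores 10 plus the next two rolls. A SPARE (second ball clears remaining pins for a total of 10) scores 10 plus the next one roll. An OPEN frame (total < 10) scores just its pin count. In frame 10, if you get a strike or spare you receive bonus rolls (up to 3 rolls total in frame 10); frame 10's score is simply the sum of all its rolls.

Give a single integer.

Frame 1: SPARE (0+10=10). 10 + next roll (5) = 15. Cumulative: 15
Frame 2: SPARE (5+5=10). 10 + next roll (6) = 16. Cumulative: 31
Frame 3: SPARE (6+4=10). 10 + next roll (3) = 13. Cumulative: 44
Frame 4: OPEN (3+0=3). Cumulative: 47
Frame 5: OPEN (5+4=9). Cumulative: 56
Frame 6: SPARE (5+5=10). 10 + next roll (5) = 15. Cumulative: 71
Frame 7: OPEN (5+0=5). Cumulative: 76
Frame 8: OPEN (7+0=7). Cumulative: 83
Frame 9: OPEN (5+4=9). Cumulative: 92
Frame 10: OPEN. Sum of all frame-10 rolls (7+2) = 9. Cumulative: 101

Answer: 7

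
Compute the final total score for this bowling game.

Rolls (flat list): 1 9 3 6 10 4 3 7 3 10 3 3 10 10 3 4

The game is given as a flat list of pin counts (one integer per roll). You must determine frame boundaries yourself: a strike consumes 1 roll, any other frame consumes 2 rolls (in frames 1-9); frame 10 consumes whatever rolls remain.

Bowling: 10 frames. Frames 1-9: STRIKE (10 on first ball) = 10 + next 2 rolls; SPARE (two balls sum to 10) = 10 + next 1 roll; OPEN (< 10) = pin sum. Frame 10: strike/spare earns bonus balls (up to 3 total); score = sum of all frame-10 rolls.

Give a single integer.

Frame 1: SPARE (1+9=10). 10 + next roll (3) = 13. Cumulative: 13
Frame 2: OPEN (3+6=9). Cumulative: 22
Frame 3: STRIKE. 10 + next two rolls (4+3) = 17. Cumulative: 39
Frame 4: OPEN (4+3=7). Cumulative: 46
Frame 5: SPARE (7+3=10). 10 + next roll (10) = 20. Cumulative: 66
Frame 6: STRIKE. 10 + next two rolls (3+3) = 16. Cumulative: 82
Frame 7: OPEN (3+3=6). Cumulative: 88
Frame 8: STRIKE. 10 + next two rolls (10+3) = 23. Cumulative: 111
Frame 9: STRIKE. 10 + next two rolls (3+4) = 17. Cumulative: 128
Frame 10: OPEN. Sum of all frame-10 rolls (3+4) = 7. Cumulative: 135

Answer: 135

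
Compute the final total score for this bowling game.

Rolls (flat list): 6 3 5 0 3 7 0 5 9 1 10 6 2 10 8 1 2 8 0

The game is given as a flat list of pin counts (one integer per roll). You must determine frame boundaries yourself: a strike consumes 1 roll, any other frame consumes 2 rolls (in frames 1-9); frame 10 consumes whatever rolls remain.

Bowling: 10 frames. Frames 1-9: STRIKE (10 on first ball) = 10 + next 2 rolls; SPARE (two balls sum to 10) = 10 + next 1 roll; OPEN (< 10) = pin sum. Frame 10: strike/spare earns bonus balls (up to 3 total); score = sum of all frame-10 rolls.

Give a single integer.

Answer: 113

Derivation:
Frame 1: OPEN (6+3=9). Cumulative: 9
Frame 2: OPEN (5+0=5). Cumulative: 14
Frame 3: SPARE (3+7=10). 10 + next roll (0) = 10. Cumulative: 24
Frame 4: OPEN (0+5=5). Cumulative: 29
Frame 5: SPARE (9+1=10). 10 + next roll (10) = 20. Cumulative: 49
Frame 6: STRIKE. 10 + next two rolls (6+2) = 18. Cumulative: 67
Frame 7: OPEN (6+2=8). Cumulative: 75
Frame 8: STRIKE. 10 + next two rolls (8+1) = 19. Cumulative: 94
Frame 9: OPEN (8+1=9). Cumulative: 103
Frame 10: SPARE. Sum of all frame-10 rolls (2+8+0) = 10. Cumulative: 113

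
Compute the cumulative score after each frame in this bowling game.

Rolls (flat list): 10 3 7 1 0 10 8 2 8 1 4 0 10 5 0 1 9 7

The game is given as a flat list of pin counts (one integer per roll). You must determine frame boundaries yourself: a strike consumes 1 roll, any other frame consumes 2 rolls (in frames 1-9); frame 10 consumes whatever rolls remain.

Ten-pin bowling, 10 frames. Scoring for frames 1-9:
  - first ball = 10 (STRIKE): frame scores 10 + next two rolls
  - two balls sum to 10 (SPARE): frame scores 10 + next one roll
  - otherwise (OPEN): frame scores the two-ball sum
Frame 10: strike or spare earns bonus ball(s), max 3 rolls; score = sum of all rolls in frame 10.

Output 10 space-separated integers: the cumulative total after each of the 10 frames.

Answer: 20 31 32 52 70 79 83 98 103 120

Derivation:
Frame 1: STRIKE. 10 + next two rolls (3+7) = 20. Cumulative: 20
Frame 2: SPARE (3+7=10). 10 + next roll (1) = 11. Cumulative: 31
Frame 3: OPEN (1+0=1). Cumulative: 32
Frame 4: STRIKE. 10 + next two rolls (8+2) = 20. Cumulative: 52
Frame 5: SPARE (8+2=10). 10 + next roll (8) = 18. Cumulative: 70
Frame 6: OPEN (8+1=9). Cumulative: 79
Frame 7: OPEN (4+0=4). Cumulative: 83
Frame 8: STRIKE. 10 + next two rolls (5+0) = 15. Cumulative: 98
Frame 9: OPEN (5+0=5). Cumulative: 103
Frame 10: SPARE. Sum of all frame-10 rolls (1+9+7) = 17. Cumulative: 120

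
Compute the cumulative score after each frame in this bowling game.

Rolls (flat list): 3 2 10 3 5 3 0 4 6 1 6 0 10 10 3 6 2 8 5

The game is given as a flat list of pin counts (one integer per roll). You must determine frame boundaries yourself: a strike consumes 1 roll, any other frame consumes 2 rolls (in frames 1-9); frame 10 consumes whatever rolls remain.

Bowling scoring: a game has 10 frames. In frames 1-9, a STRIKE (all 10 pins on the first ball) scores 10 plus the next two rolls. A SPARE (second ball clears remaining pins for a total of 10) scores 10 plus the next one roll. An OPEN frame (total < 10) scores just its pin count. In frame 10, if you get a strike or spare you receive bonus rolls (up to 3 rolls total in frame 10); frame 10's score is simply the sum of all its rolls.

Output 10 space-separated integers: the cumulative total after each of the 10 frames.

Answer: 5 23 31 34 45 52 72 91 100 115

Derivation:
Frame 1: OPEN (3+2=5). Cumulative: 5
Frame 2: STRIKE. 10 + next two rolls (3+5) = 18. Cumulative: 23
Frame 3: OPEN (3+5=8). Cumulative: 31
Frame 4: OPEN (3+0=3). Cumulative: 34
Frame 5: SPARE (4+6=10). 10 + next roll (1) = 11. Cumulative: 45
Frame 6: OPEN (1+6=7). Cumulative: 52
Frame 7: SPARE (0+10=10). 10 + next roll (10) = 20. Cumulative: 72
Frame 8: STRIKE. 10 + next two rolls (3+6) = 19. Cumulative: 91
Frame 9: OPEN (3+6=9). Cumulative: 100
Frame 10: SPARE. Sum of all frame-10 rolls (2+8+5) = 15. Cumulative: 115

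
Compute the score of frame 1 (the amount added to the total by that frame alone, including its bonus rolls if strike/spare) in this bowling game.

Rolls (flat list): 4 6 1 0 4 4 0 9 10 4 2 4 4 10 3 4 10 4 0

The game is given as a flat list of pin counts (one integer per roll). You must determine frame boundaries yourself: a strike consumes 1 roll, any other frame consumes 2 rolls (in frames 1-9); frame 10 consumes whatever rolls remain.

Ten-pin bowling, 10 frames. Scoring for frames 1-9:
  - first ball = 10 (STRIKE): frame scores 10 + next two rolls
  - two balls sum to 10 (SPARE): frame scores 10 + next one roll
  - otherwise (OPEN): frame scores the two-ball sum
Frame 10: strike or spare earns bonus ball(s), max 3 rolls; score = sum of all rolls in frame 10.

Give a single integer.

Frame 1: SPARE (4+6=10). 10 + next roll (1) = 11. Cumulative: 11
Frame 2: OPEN (1+0=1). Cumulative: 12
Frame 3: OPEN (4+4=8). Cumulative: 20

Answer: 11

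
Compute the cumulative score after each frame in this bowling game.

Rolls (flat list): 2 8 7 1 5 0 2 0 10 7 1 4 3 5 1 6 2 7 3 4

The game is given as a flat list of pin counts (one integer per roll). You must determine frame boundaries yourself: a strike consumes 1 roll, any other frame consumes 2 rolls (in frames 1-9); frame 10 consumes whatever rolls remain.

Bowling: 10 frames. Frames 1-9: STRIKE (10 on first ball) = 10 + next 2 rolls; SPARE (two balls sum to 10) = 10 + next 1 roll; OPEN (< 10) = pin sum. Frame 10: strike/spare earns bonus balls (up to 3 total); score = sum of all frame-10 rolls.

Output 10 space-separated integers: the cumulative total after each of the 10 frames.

Frame 1: SPARE (2+8=10). 10 + next roll (7) = 17. Cumulative: 17
Frame 2: OPEN (7+1=8). Cumulative: 25
Frame 3: OPEN (5+0=5). Cumulative: 30
Frame 4: OPEN (2+0=2). Cumulative: 32
Frame 5: STRIKE. 10 + next two rolls (7+1) = 18. Cumulative: 50
Frame 6: OPEN (7+1=8). Cumulative: 58
Frame 7: OPEN (4+3=7). Cumulative: 65
Frame 8: OPEN (5+1=6). Cumulative: 71
Frame 9: OPEN (6+2=8). Cumulative: 79
Frame 10: SPARE. Sum of all frame-10 rolls (7+3+4) = 14. Cumulative: 93

Answer: 17 25 30 32 50 58 65 71 79 93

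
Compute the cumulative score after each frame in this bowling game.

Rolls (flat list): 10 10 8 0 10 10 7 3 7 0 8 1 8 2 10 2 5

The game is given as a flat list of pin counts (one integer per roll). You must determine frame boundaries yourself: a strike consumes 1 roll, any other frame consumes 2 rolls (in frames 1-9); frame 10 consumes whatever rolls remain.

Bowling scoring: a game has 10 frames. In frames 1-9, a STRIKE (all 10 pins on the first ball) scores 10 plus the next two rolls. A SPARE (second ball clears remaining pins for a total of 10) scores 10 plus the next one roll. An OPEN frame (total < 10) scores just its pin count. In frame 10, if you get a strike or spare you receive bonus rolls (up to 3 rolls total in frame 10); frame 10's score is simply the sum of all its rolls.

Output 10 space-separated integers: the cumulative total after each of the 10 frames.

Answer: 28 46 54 81 101 118 125 134 154 171

Derivation:
Frame 1: STRIKE. 10 + next two rolls (10+8) = 28. Cumulative: 28
Frame 2: STRIKE. 10 + next two rolls (8+0) = 18. Cumulative: 46
Frame 3: OPEN (8+0=8). Cumulative: 54
Frame 4: STRIKE. 10 + next two rolls (10+7) = 27. Cumulative: 81
Frame 5: STRIKE. 10 + next two rolls (7+3) = 20. Cumulative: 101
Frame 6: SPARE (7+3=10). 10 + next roll (7) = 17. Cumulative: 118
Frame 7: OPEN (7+0=7). Cumulative: 125
Frame 8: OPEN (8+1=9). Cumulative: 134
Frame 9: SPARE (8+2=10). 10 + next roll (10) = 20. Cumulative: 154
Frame 10: STRIKE. Sum of all frame-10 rolls (10+2+5) = 17. Cumulative: 171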